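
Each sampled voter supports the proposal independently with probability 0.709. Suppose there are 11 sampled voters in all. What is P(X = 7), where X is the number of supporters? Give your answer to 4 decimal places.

0.2131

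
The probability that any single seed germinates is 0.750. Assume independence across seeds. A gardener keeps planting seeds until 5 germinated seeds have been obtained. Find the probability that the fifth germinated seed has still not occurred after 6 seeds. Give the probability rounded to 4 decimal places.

0.4661

Needing more than 6 seeds ⇔ fewer than 5 successes in the first 6. With X ~ Binomial(6, 0.75), P(Y > 6) = P(X ≤ 4).
  k=0: C(6,0)·0.75^0·0.25^6 = 0.000244
  k=1: C(6,1)·0.75^1·0.25^5 = 0.004395
  k=2: C(6,2)·0.75^2·0.25^4 = 0.032959
  k=3: C(6,3)·0.75^3·0.25^3 = 0.131836
  k=4: C(6,4)·0.75^4·0.25^2 = 0.296631
P(X ≤ 4) = 0.466064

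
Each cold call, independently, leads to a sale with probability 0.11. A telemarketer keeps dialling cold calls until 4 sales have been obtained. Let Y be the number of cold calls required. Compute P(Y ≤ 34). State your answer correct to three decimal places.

0.523

Finishing within 34 cold calls ⇔ at least 4 successes in the first 34. With X ~ Binomial(34, 0.11), P(Y ≤ 34) = 1 − P(X ≤ 3).
  k=0: C(34,0)·0.11^0·0.89^34 = 0.01902
  k=1: C(34,1)·0.11^1·0.89^33 = 0.07994
  k=2: C(34,2)·0.11^2·0.89^32 = 0.16302
  k=3: C(34,3)·0.11^3·0.89^31 = 0.21491
1 − 0.47688 = 0.52312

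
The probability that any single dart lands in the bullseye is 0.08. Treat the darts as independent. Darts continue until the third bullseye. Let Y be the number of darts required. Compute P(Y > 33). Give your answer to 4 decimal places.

0.5018

Needing more than 33 darts ⇔ fewer than 3 successes in the first 33. With X ~ Binomial(33, 0.08), P(Y > 33) = P(X ≤ 2).
  k=0: C(33,0)·0.08^0·0.92^33 = 0.063826
  k=1: C(33,1)·0.08^1·0.92^32 = 0.183153
  k=2: C(33,2)·0.08^2·0.92^31 = 0.254822
P(X ≤ 2) = 0.501801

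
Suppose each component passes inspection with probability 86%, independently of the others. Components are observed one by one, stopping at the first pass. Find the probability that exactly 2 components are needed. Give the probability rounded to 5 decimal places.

0.12040

Geometric (trials to first success), p = 0.86.
P(Y = 2) = (1−p)^1 · p = 0.14 · 0.86 = 0.1204000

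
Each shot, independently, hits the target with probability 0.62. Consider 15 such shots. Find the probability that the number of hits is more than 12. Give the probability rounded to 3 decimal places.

0.038

X ~ Binomial(15, 0.62); P(X ≥ 13) = Σ C(15,k) p^k (1−p)^(15−k) over k:
  k=13: C(15,13)·0.62^13·0.38^2 = 0.03033
  k=14: C(15,14)·0.62^14·0.38^1 = 0.00707
  k=15: C(15,15)·0.62^15·0.38^0 = 0.00077
Total = 0.03817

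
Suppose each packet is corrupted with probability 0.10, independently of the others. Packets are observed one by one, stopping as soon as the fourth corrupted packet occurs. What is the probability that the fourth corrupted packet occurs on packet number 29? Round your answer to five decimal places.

Y = trial on which the fourth success occurs; negative binomial, r=4, p=0.10.
P(Y=29) = C(28,3) · p^4 · (1−p)^25
= 3276 · 0.0001 · 0.07179 = 0.0235183

0.02352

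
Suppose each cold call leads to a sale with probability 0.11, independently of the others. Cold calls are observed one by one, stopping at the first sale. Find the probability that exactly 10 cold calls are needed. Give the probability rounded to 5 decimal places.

0.03854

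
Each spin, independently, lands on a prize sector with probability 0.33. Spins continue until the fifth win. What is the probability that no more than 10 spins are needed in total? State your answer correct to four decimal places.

0.2064

Finishing within 10 spins ⇔ at least 5 successes in the first 10. With X ~ Binomial(10, 0.33), P(Y ≤ 10) = 1 − P(X ≤ 4).
  k=0: C(10,0)·0.33^0·0.67^10 = 0.018228
  k=1: C(10,1)·0.33^1·0.67^9 = 0.089782
  k=2: C(10,2)·0.33^2·0.67^8 = 0.198993
  k=3: C(10,3)·0.33^3·0.67^7 = 0.261365
  k=4: C(10,4)·0.33^4·0.67^6 = 0.225281
1 − 0.793649 = 0.206351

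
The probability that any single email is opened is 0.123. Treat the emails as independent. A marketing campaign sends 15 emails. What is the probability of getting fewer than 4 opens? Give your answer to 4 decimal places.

X ~ Binomial(15, 0.123); P(X ≤ 3) = Σ C(15,k) p^k (1−p)^(15−k) over k:
  k=0: C(15,0)·0.123^0·0.877^15 = 0.139635
  k=1: C(15,1)·0.123^1·0.877^14 = 0.293759
  k=2: C(15,2)·0.123^2·0.877^13 = 0.288399
  k=3: C(15,3)·0.123^3·0.877^12 = 0.175276
Total = 0.897069

0.8971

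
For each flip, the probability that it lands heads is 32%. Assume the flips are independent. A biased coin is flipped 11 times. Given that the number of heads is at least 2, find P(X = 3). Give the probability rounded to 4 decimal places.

0.2713

X ~ Binomial(11, 0.32). Want P(X=3 | X≥2) = P(X=3) / P(X≥2).
P(X=3) = C(11,3)·0.32^3·0.68^8 = 0.247175
P(X≥2) = 1 − 0.014375 − 0.074410 = 0.911215
Ratio = 0.247175 / 0.911215 = 0.271259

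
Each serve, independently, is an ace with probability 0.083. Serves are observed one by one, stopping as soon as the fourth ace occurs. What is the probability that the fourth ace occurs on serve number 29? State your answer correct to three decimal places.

0.018

Y = trial on which the fourth success occurs; negative binomial, r=4, p=0.083.
P(Y=29) = C(28,3) · p^4 · (1−p)^25
= 3276 · 4.7458e-05 · 0.11461 = 0.01782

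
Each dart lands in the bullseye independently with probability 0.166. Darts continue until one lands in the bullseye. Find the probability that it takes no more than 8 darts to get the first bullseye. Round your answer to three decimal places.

0.766

Y = number of darts to the first success; geometric, p = 0.166.
P(Y ≤ 8) = 1 − (1−p)^8 = 1 − 0.23406 = 0.76594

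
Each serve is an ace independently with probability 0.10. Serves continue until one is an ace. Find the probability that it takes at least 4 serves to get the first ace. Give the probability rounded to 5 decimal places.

0.72900

Y = number of serves to the first success; geometric, p = 0.10.
P(Y > 3) = P(first 3 all fail) = (1−p)^3 = 0.7290000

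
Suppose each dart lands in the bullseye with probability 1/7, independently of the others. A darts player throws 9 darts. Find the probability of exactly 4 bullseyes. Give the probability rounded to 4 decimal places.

0.0243

X ~ Binomial(n=9, p=0.142857).
P(X=4) = C(9,4) · p^4 · (1−p)^5
= 126 · 0.00041649 · 0.46266 = 0.024280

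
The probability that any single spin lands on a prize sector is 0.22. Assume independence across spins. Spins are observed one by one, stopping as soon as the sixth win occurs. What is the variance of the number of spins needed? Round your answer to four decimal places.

96.6942

Y = total spins until the sixth success; negative binomial with r=6, p=0.22.
Var(Y) = r(1−p)/p² = 6·0.78 / 0.22² = 96.694215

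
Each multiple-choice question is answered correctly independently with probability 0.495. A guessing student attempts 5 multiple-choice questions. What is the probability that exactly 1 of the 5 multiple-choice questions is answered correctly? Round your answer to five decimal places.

X ~ Binomial(n=5, p=0.495).
P(X=1) = C(5,1) · p^1 · (1−p)^4
= 5 · 0.495 · 0.065038 = 0.1609684

0.16097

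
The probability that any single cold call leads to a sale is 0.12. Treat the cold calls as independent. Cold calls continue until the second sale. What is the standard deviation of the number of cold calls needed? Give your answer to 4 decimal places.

Y = total cold calls until the second success; negative binomial with r=2, p=0.12.
SD(Y) = √[r(1−p)/p²] = √(122.222222) = 11.055416

11.0554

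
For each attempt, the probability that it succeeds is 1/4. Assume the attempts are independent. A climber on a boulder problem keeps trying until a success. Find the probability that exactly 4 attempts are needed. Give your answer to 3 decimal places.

0.105

Geometric (trials to first success), p = 0.25.
P(Y = 4) = (1−p)^3 · p = 0.42188 · 0.25 = 0.10547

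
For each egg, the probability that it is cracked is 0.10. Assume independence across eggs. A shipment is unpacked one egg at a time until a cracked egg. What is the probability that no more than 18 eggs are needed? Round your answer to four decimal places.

0.8499

Y = number of eggs to the first success; geometric, p = 0.10.
P(Y ≤ 18) = 1 − (1−p)^18 = 1 − 0.150095 = 0.849905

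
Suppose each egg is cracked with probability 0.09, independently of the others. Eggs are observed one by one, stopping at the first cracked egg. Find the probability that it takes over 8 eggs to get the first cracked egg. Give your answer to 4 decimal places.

0.4703

Y = number of eggs to the first success; geometric, p = 0.09.
P(Y > 8) = P(first 8 all fail) = (1−p)^8 = 0.470253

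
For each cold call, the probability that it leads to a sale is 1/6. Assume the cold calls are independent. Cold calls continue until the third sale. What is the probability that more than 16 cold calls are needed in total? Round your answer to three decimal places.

0.487

Needing more than 16 cold calls ⇔ fewer than 3 successes in the first 16. With X ~ Binomial(16, 0.166667), P(Y > 16) = P(X ≤ 2).
  k=0: C(16,0)·0.166667^0·0.833333^16 = 0.05409
  k=1: C(16,1)·0.166667^1·0.833333^15 = 0.17308
  k=2: C(16,2)·0.166667^2·0.833333^14 = 0.25962
P(X ≤ 2) = 0.48679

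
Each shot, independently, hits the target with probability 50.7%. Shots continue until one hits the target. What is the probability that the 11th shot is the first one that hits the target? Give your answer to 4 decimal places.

0.0004

Geometric (trials to first success), p = 0.507.
P(Y = 11) = (1−p)^10 · p = 0.00084814 · 0.507 = 0.000430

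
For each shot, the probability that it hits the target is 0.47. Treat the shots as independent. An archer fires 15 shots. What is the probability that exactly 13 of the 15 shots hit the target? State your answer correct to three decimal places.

X ~ Binomial(n=15, p=0.47).
P(X=13) = C(15,13) · p^13 · (1−p)^2
= 105 · 5.461e-05 · 0.2809 = 0.00161

0.002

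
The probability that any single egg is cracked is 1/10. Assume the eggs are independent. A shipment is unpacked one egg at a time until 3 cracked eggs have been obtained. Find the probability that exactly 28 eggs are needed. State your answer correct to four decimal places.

0.0252

Y = trial on which the third success occurs; negative binomial, r=3, p=0.10.
P(Y=28) = C(27,2) · p^3 · (1−p)^25
= 351 · 0.001 · 0.07179 = 0.025198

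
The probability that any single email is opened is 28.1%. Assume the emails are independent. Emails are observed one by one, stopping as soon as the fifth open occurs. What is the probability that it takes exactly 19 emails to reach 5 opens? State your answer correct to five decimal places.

0.05290

Y = trial on which the fifth success occurs; negative binomial, r=5, p=0.281.
P(Y=19) = C(18,4) · p^5 · (1−p)^14
= 3060 · 0.001752 · 0.0098674 = 0.0529002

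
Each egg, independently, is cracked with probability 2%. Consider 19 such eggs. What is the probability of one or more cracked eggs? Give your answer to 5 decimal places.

0.31877

P(at least one) = 1 − P(none) = 1 − (1 − 0.02)^19
= 1 − 0.6812326 = 0.3187674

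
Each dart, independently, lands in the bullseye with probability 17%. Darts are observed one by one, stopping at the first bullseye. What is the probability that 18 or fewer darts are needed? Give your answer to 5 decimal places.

Y = number of darts to the first success; geometric, p = 0.17.
P(Y ≤ 18) = 1 − (1−p)^18 = 1 − 0.0349467 = 0.9650533

0.96505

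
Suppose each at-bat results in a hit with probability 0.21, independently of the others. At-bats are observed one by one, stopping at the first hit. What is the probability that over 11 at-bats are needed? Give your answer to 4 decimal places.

Y = number of at-bats to the first success; geometric, p = 0.21.
P(Y > 11) = P(first 11 all fail) = (1−p)^11 = 0.074799

0.0748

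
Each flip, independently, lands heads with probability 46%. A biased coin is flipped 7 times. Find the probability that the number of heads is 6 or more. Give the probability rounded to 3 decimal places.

0.040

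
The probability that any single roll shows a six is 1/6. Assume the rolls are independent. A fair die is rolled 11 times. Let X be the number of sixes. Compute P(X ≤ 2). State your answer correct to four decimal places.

X ~ Binomial(11, 0.166667); P(X ≤ 2) = Σ C(11,k) p^k (1−p)^(11−k) over k:
  k=0: C(11,0)·0.166667^0·0.833333^11 = 0.134588
  k=1: C(11,1)·0.166667^1·0.833333^10 = 0.296094
  k=2: C(11,2)·0.166667^2·0.833333^9 = 0.296094
Total = 0.726775

0.7268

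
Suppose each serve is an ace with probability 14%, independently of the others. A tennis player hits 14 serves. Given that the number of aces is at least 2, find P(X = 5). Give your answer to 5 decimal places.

X ~ Binomial(14, 0.14). Want P(X=5 | X≥2) = P(X=5) / P(X≥2).
P(X=5) = C(14,5)·0.14^5·0.86^9 = 0.0277071
P(X≥2) = 1 − 0.1210538 − 0.2758900 = 0.6030562
Ratio = 0.0277071 / 0.6030562 = 0.0459444

0.04594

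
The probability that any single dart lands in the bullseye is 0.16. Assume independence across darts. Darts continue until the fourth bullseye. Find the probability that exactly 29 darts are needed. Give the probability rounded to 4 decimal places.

Y = trial on which the fourth success occurs; negative binomial, r=4, p=0.16.
P(Y=29) = C(28,3) · p^4 · (1−p)^25
= 3276 · 0.00065536 · 0.012793 = 0.027467

0.0275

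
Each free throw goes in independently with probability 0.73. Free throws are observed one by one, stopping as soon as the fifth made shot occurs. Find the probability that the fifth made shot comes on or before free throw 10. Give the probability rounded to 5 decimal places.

0.97128

Finishing within 10 free throws ⇔ at least 5 successes in the first 10. With X ~ Binomial(10, 0.73), P(Y ≤ 10) = 1 − P(X ≤ 4).
  k=0: C(10,0)·0.73^0·0.27^10 = 0.0000021
  k=1: C(10,1)·0.73^1·0.27^9 = 0.0000557
  k=2: C(10,2)·0.73^2·0.27^8 = 0.0006773
  k=3: C(10,3)·0.73^3·0.27^7 = 0.0048831
  k=4: C(10,4)·0.73^4·0.27^6 = 0.0231043
1 − 0.0287224 = 0.9712776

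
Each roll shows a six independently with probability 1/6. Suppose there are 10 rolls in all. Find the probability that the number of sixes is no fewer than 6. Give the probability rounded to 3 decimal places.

0.002

X ~ Binomial(10, 0.166667); P(X ≥ 6) = Σ C(10,k) p^k (1−p)^(10−k) over k:
  k=6: C(10,6)·0.166667^6·0.833333^4 = 0.00217
  k=7: C(10,7)·0.166667^7·0.833333^3 = 0.00025
  k=8: C(10,8)·0.166667^8·0.833333^2 = 0.00002
  k=9: C(10,9)·0.166667^9·0.833333^1 = 0.00000
  k=10: C(10,10)·0.166667^10·0.833333^0 = 0.00000
Total = 0.00244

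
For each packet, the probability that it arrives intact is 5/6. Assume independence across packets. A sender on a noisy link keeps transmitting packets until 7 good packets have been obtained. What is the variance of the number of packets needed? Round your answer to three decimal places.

1.680

Y = total packets until the seventh success; negative binomial with r=7, p=0.833333.
Var(Y) = r(1−p)/p² = 7·0.166667 / 0.833333² = 1.68000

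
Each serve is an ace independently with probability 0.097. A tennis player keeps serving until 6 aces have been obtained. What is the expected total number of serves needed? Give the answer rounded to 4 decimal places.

Y = total serves until the sixth success; negative binomial with r=6, p=0.097.
E[Y] = r / p = 6 / 0.097 = 61.855670

61.8557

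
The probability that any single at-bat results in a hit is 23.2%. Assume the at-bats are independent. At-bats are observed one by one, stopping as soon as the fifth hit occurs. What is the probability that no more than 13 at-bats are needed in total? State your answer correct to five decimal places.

0.16303

Finishing within 13 at-bats ⇔ at least 5 successes in the first 13. With X ~ Binomial(13, 0.232), P(Y ≤ 13) = 1 − P(X ≤ 4).
  k=0: C(13,0)·0.232^0·0.768^13 = 0.0323367
  k=1: C(13,1)·0.232^1·0.768^12 = 0.1269890
  k=2: C(13,2)·0.232^2·0.768^11 = 0.2301675
  k=3: C(13,3)·0.232^3·0.768^10 = 0.2549425
  k=4: C(13,4)·0.232^4·0.768^9 = 0.1925347
1 − 0.8369703 = 0.1630297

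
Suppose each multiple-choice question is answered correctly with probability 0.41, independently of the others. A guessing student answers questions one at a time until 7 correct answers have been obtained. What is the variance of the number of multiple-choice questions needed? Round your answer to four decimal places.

Y = total multiple-choice questions until the seventh success; negative binomial with r=7, p=0.41.
Var(Y) = r(1−p)/p² = 7·0.59 / 0.41² = 24.568709

24.5687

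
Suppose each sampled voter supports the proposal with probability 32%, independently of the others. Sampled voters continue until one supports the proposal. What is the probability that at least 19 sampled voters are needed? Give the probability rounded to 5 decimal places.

0.00097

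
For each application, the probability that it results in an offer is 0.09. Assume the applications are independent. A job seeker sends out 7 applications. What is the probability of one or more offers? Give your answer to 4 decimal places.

0.4832

P(at least one) = 1 − P(none) = 1 − (1 − 0.09)^7
= 1 − 0.516761 = 0.483239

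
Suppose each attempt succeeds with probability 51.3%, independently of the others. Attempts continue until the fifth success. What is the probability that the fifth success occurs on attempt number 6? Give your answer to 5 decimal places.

0.08651

Y = trial on which the fifth success occurs; negative binomial, r=5, p=0.513.
P(Y=6) = C(5,4) · p^5 · (1−p)^1
= 5 · 0.035529 · 0.487 = 0.0865139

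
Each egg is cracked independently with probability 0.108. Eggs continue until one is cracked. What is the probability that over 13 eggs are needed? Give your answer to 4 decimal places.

0.2263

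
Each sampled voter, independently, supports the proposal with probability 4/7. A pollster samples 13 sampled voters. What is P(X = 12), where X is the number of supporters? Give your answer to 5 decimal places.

0.00675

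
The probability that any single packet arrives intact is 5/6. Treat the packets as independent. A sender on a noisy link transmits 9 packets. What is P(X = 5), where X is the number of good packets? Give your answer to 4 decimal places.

X ~ Binomial(n=9, p=0.833333).
P(X=5) = C(9,5) · p^5 · (1−p)^4
= 126 · 0.40188 · 0.0007716 = 0.039071

0.0391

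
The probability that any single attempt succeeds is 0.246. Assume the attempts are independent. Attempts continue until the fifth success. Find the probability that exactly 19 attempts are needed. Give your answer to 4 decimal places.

0.0529

Y = trial on which the fifth success occurs; negative binomial, r=5, p=0.246.
P(Y=19) = C(18,4) · p^5 · (1−p)^14
= 3060 · 0.0009009 · 0.019195 = 0.052917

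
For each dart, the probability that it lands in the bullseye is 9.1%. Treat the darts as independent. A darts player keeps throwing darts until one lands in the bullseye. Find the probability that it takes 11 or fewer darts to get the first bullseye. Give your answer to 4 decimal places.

Y = number of darts to the first success; geometric, p = 0.091.
P(Y ≤ 11) = 1 − (1−p)^11 = 1 − 0.350109 = 0.649891

0.6499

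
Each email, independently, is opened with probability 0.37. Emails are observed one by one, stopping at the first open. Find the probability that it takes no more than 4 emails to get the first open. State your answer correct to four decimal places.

0.8425

Y = number of emails to the first success; geometric, p = 0.37.
P(Y ≤ 4) = 1 − (1−p)^4 = 1 − 0.157530 = 0.842470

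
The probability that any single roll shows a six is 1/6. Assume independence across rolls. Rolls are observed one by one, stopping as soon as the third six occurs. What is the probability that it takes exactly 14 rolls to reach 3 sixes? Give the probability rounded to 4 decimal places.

0.0486

Y = trial on which the third success occurs; negative binomial, r=3, p=0.166667.
P(Y=14) = C(13,2) · p^3 · (1−p)^11
= 78 · 0.0046296 · 0.13459 = 0.048601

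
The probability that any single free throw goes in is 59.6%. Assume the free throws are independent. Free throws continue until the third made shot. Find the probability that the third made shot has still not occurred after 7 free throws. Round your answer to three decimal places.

0.100

Needing more than 7 free throws ⇔ fewer than 3 successes in the first 7. With X ~ Binomial(7, 0.596), P(Y > 7) = P(X ≤ 2).
  k=0: C(7,0)·0.596^0·0.404^7 = 0.00176
  k=1: C(7,1)·0.596^1·0.404^6 = 0.01814
  k=2: C(7,2)·0.596^2·0.404^5 = 0.08028
P(X ≤ 2) = 0.10018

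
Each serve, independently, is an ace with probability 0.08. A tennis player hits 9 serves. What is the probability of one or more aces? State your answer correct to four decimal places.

0.5278

P(at least one) = 1 − P(none) = 1 − (1 − 0.08)^9
= 1 − 0.472161 = 0.527839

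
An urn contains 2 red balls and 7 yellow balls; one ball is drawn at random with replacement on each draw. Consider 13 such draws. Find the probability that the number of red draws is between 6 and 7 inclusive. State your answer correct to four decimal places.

X ~ Binomial(13, 0.222222); P(6 ≤ X ≤ 7) = Σ C(13,k) p^k (1−p)^(13−k) over k:
  k=6: C(13,6)·0.222222^6·0.777778^7 = 0.035582
  k=7: C(13,7)·0.222222^7·0.777778^6 = 0.010166
Total = 0.045748

0.0457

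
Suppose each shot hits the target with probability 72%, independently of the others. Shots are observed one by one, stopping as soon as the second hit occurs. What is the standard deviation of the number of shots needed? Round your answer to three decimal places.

1.039

Y = total shots until the second success; negative binomial with r=2, p=0.72.
SD(Y) = √[r(1−p)/p²] = √(1.08025) = 1.03935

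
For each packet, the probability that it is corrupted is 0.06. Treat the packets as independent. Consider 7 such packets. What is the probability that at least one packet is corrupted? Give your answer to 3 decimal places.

P(at least one) = 1 − P(none) = 1 − (1 − 0.06)^7
= 1 − 0.64848 = 0.35152

0.352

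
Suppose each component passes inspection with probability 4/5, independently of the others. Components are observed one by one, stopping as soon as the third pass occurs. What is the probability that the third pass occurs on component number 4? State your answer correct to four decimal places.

Y = trial on which the third success occurs; negative binomial, r=3, p=0.80.
P(Y=4) = C(3,2) · p^3 · (1−p)^1
= 3 · 0.512 · 0.2 = 0.307200

0.3072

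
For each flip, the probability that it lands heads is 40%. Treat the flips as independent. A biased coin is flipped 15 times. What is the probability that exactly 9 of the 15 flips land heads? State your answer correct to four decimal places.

0.0612

X ~ Binomial(n=15, p=0.40).
P(X=9) = C(15,9) · p^9 · (1−p)^6
= 5005 · 0.00026214 · 0.046656 = 0.061214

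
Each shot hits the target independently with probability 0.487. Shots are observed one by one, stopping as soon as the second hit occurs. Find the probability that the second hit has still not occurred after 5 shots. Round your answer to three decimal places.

Needing more than 5 shots ⇔ fewer than 2 successes in the first 5. With X ~ Binomial(5, 0.487), P(Y > 5) = P(X ≤ 1).
  k=0: C(5,0)·0.487^0·0.513^5 = 0.03553
  k=1: C(5,1)·0.487^1·0.513^4 = 0.16864
P(X ≤ 1) = 0.20417

0.204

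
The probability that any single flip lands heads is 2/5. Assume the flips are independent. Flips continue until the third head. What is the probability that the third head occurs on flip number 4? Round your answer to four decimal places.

Y = trial on which the third success occurs; negative binomial, r=3, p=0.40.
P(Y=4) = C(3,2) · p^3 · (1−p)^1
= 3 · 0.064 · 0.6 = 0.115200

0.1152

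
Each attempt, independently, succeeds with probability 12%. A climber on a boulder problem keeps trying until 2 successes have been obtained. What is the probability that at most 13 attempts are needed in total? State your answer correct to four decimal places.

Finishing within 13 attempts ⇔ at least 2 successes in the first 13. With X ~ Binomial(13, 0.12), P(Y ≤ 13) = 1 − P(X ≤ 1).
  k=0: C(13,0)·0.12^0·0.88^13 = 0.189791
  k=1: C(13,1)·0.12^1·0.88^12 = 0.336447
1 − 0.526238 = 0.473762

0.4738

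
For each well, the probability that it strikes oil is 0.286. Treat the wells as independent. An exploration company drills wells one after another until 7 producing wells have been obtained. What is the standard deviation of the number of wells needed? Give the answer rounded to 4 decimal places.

7.8169

Y = total wells until the seventh success; negative binomial with r=7, p=0.286.
SD(Y) = √[r(1−p)/p²] = √(61.103232) = 7.816856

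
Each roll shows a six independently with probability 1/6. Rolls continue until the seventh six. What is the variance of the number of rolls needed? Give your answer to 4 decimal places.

210.0000

Y = total rolls until the seventh success; negative binomial with r=7, p=0.166667.
Var(Y) = r(1−p)/p² = 7·0.833333 / 0.166667² = 210.000000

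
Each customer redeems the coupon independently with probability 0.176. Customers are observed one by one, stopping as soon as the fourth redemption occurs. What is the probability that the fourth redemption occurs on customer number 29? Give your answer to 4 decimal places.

Y = trial on which the fourth success occurs; negative binomial, r=4, p=0.176.
P(Y=29) = C(28,3) · p^4 · (1−p)^25
= 3276 · 0.00095951 · 0.0079101 = 0.024864

0.0249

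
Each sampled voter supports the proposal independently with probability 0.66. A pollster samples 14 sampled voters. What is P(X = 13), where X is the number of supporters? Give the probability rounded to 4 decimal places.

0.0215

X ~ Binomial(n=14, p=0.66).
P(X=13) = C(14,13) · p^13 · (1−p)^1
= 14 · 0.0045089 · 0.34 = 0.021462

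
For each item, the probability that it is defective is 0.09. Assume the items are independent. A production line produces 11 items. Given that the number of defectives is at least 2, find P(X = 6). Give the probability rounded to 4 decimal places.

0.0006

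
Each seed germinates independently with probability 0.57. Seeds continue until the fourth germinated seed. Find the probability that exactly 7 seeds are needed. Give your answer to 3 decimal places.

Y = trial on which the fourth success occurs; negative binomial, r=4, p=0.57.
P(Y=7) = C(6,3) · p^4 · (1−p)^3
= 20 · 0.10556 · 0.079507 = 0.16786

0.168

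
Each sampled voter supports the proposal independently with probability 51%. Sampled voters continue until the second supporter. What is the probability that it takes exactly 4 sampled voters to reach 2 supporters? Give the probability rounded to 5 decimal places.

Y = trial on which the second success occurs; negative binomial, r=2, p=0.51.
P(Y=4) = C(3,1) · p^2 · (1−p)^2
= 3 · 0.2601 · 0.2401 = 0.1873500

0.18735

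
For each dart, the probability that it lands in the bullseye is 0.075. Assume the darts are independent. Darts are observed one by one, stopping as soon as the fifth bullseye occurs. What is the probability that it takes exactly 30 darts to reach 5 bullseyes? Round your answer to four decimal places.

Y = trial on which the fifth success occurs; negative binomial, r=5, p=0.075.
P(Y=30) = C(29,4) · p^5 · (1−p)^25
= 23751 · 2.373e-06 · 0.14241 = 0.008027

0.0080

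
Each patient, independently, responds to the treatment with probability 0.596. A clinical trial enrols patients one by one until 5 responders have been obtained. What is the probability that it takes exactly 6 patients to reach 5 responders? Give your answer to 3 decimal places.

0.152

Y = trial on which the fifth success occurs; negative binomial, r=5, p=0.596.
P(Y=6) = C(5,4) · p^5 · (1−p)^1
= 5 · 0.075202 · 0.404 = 0.15191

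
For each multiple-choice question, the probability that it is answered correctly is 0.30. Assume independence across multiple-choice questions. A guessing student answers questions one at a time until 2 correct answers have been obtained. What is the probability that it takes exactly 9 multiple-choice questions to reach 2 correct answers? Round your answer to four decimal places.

0.0593

Y = trial on which the second success occurs; negative binomial, r=2, p=0.30.
P(Y=9) = C(8,1) · p^2 · (1−p)^7
= 8 · 0.09 · 0.082354 = 0.059295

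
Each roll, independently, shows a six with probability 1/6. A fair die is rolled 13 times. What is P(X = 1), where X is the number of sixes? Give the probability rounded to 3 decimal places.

0.243

X ~ Binomial(n=13, p=0.166667).
P(X=1) = C(13,1) · p^1 · (1−p)^12
= 13 · 0.16667 · 0.11216 = 0.24301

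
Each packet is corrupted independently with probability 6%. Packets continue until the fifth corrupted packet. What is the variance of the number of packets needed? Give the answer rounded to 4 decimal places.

Y = total packets until the fifth success; negative binomial with r=5, p=0.06.
Var(Y) = r(1−p)/p² = 5·0.94 / 0.06² = 1305.555556

1305.5556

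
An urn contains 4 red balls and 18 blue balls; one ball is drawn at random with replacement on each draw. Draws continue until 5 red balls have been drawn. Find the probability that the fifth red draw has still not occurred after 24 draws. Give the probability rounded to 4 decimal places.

Needing more than 24 draws ⇔ fewer than 5 successes in the first 24. With X ~ Binomial(24, 0.181818), P(Y > 24) = P(X ≤ 4).
  k=0: C(24,0)·0.181818^0·0.818182^24 = 0.008098
  k=1: C(24,1)·0.181818^1·0.818182^23 = 0.043191
  k=2: C(24,2)·0.181818^2·0.818182^22 = 0.110377
  k=3: C(24,3)·0.181818^3·0.818182^21 = 0.179874
  k=4: C(24,4)·0.181818^4·0.818182^20 = 0.209853
P(X ≤ 4) = 0.551394

0.5514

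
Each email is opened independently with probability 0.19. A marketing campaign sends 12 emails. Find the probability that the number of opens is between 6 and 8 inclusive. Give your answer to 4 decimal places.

0.0151

X ~ Binomial(12, 0.19); P(6 ≤ X ≤ 8) = Σ C(12,k) p^k (1−p)^(12−k) over k:
  k=6: C(12,6)·0.19^6·0.81^6 = 0.012277
  k=7: C(12,7)·0.19^7·0.81^5 = 0.002468
  k=8: C(12,8)·0.19^8·0.81^4 = 0.000362
Total = 0.015108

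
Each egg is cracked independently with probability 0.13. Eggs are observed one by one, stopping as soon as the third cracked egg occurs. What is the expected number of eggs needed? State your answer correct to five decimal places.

23.07692

Y = total eggs until the third success; negative binomial with r=3, p=0.13.
E[Y] = r / p = 3 / 0.13 = 23.0769231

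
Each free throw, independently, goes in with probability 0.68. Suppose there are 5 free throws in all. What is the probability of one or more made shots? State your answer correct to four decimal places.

0.9966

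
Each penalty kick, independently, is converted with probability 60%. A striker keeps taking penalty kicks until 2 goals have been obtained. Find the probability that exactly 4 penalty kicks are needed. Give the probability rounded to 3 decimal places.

Y = trial on which the second success occurs; negative binomial, r=2, p=0.60.
P(Y=4) = C(3,1) · p^2 · (1−p)^2
= 3 · 0.36 · 0.16 = 0.17280

0.173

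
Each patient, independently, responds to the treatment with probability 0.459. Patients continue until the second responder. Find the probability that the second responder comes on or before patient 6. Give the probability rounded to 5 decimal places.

0.84730

Finishing within 6 patients ⇔ at least 2 successes in the first 6. With X ~ Binomial(6, 0.459), P(Y ≤ 6) = 1 − P(X ≤ 1).
  k=0: C(6,0)·0.459^0·0.541^6 = 0.0250717
  k=1: C(6,1)·0.459^1·0.541^5 = 0.1276293
1 − 0.1527010 = 0.8472990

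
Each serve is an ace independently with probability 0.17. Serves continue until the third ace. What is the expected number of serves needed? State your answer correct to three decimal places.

Y = total serves until the third success; negative binomial with r=3, p=0.17.
E[Y] = r / p = 3 / 0.17 = 17.64706

17.647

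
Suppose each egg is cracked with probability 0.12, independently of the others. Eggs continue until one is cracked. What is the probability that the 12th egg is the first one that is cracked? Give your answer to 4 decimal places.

0.0294

Geometric (trials to first success), p = 0.12.
P(Y = 12) = (1−p)^11 · p = 0.24508 · 0.12 = 0.029410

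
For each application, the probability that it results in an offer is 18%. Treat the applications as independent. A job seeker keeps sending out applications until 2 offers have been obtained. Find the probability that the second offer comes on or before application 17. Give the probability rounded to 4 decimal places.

0.8379

Finishing within 17 applications ⇔ at least 2 successes in the first 17. With X ~ Binomial(17, 0.18), P(Y ≤ 17) = 1 − P(X ≤ 1).
  k=0: C(17,0)·0.18^0·0.82^17 = 0.034264
  k=1: C(17,1)·0.18^1·0.82^16 = 0.127862
1 − 0.162126 = 0.837874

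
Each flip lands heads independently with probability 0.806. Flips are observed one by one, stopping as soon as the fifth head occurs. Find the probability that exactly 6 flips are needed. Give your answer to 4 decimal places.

0.3299

Y = trial on which the fifth success occurs; negative binomial, r=5, p=0.806.
P(Y=6) = C(5,4) · p^5 · (1−p)^1
= 5 · 0.34015 · 0.194 = 0.329949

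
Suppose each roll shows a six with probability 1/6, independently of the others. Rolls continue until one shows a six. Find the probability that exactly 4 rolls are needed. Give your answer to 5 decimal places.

Geometric (trials to first success), p = 0.166667.
P(Y = 4) = (1−p)^3 · p = 0.5787 · 0.166667 = 0.0964506

0.09645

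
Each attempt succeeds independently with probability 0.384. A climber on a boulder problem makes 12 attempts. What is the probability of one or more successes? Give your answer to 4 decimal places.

0.9970

P(at least one) = 1 − P(none) = 1 − (1 − 0.384)^12
= 1 − 0.002985 = 0.997015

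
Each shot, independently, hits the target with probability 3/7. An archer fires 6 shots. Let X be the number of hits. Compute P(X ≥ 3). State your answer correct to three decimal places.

X ~ Binomial(6, 0.428571); P(X ≥ 3) = Σ C(6,k) p^k (1−p)^(6−k) over k:
  k=3: C(6,3)·0.428571^3·0.571429^3 = 0.29376
  k=4: C(6,4)·0.428571^4·0.571429^2 = 0.16524
  k=5: C(6,5)·0.428571^5·0.571429^1 = 0.04957
  k=6: C(6,6)·0.428571^6·0.571429^0 = 0.00620
Total = 0.51476

0.515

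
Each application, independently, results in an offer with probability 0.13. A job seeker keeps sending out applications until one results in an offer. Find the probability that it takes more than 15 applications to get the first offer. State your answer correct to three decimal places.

Y = number of applications to the first success; geometric, p = 0.13.
P(Y > 15) = P(first 15 all fail) = (1−p)^15 = 0.12382

0.124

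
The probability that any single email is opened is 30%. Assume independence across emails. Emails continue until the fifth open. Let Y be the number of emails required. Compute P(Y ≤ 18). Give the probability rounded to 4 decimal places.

0.6673

Finishing within 18 emails ⇔ at least 5 successes in the first 18. With X ~ Binomial(18, 0.30), P(Y ≤ 18) = 1 − P(X ≤ 4).
  k=0: C(18,0)·0.30^0·0.70^18 = 0.001628
  k=1: C(18,1)·0.30^1·0.70^17 = 0.012562
  k=2: C(18,2)·0.30^2·0.70^16 = 0.045762
  k=3: C(18,3)·0.30^3·0.70^15 = 0.104598
  k=4: C(18,4)·0.30^4·0.70^14 = 0.168104
1 − 0.332655 = 0.667345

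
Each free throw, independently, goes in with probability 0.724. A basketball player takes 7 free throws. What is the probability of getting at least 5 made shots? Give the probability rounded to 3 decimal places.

0.701

X ~ Binomial(7, 0.724); P(X ≥ 5) = Σ C(7,k) p^k (1−p)^(7−k) over k:
  k=5: C(7,5)·0.724^5·0.276^2 = 0.31822
  k=6: C(7,6)·0.724^6·0.276^1 = 0.27825
  k=7: C(7,7)·0.724^7·0.276^0 = 0.10427
Total = 0.70075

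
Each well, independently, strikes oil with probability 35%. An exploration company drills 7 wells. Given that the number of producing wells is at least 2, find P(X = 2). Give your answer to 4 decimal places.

X ~ Binomial(7, 0.35). Want P(X=2 | X≥2) = P(X=2) / P(X≥2).
P(X=2) = C(7,2)·0.35^2·0.65^5 = 0.298485
P(X≥2) = 1 − 0.049022 − 0.184776 = 0.766201
Ratio = 0.298485 / 0.766201 = 0.389564

0.3896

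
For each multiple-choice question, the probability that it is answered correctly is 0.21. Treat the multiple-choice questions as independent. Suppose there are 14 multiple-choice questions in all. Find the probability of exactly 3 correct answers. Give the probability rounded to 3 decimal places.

0.252

X ~ Binomial(n=14, p=0.21).
P(X=3) = C(14,3) · p^3 · (1−p)^11
= 364 · 0.009261 · 0.074799 = 0.25215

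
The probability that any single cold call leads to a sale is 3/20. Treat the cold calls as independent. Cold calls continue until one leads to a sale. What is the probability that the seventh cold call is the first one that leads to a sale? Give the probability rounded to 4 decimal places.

Geometric (trials to first success), p = 0.15.
P(Y = 7) = (1−p)^6 · p = 0.37715 · 0.15 = 0.056572

0.0566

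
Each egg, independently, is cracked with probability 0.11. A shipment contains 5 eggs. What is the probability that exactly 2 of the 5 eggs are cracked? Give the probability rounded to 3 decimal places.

0.085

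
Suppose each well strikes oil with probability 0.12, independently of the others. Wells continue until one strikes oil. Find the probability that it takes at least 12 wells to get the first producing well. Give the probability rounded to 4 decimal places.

0.2451

Y = number of wells to the first success; geometric, p = 0.12.
P(Y > 11) = P(first 11 all fail) = (1−p)^11 = 0.245081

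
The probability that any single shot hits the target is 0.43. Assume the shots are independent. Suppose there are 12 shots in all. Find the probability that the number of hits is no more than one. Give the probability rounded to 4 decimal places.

0.0118

X ~ Binomial(12, 0.43); P(X ≤ 1) = Σ C(12,k) p^k (1−p)^(12−k) over k:
  k=0: C(12,0)·0.43^0·0.57^12 = 0.001176
  k=1: C(12,1)·0.43^1·0.57^11 = 0.010648
Total = 0.011824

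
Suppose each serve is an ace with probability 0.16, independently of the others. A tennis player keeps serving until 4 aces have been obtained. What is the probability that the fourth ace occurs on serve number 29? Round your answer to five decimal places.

0.02747

Y = trial on which the fourth success occurs; negative binomial, r=4, p=0.16.
P(Y=29) = C(28,3) · p^4 · (1−p)^25
= 3276 · 0.00065536 · 0.012793 = 0.0274667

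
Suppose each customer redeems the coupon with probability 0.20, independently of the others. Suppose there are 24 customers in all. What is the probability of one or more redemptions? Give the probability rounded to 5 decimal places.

0.99528

P(at least one) = 1 − P(none) = 1 − (1 − 0.20)^24
= 1 − 0.0047224 = 0.9952776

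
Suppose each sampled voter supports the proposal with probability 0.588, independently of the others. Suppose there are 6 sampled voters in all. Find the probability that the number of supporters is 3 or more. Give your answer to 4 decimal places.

X ~ Binomial(6, 0.588); P(X ≥ 3) = Σ C(6,k) p^k (1−p)^(6−k) over k:
  k=3: C(6,3)·0.588^3·0.412^3 = 0.284350
  k=4: C(6,4)·0.588^4·0.412^2 = 0.304365
  k=5: C(6,5)·0.588^5·0.412^1 = 0.173754
  k=6: C(6,6)·0.588^6·0.412^0 = 0.041330
Total = 0.803799

0.8038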